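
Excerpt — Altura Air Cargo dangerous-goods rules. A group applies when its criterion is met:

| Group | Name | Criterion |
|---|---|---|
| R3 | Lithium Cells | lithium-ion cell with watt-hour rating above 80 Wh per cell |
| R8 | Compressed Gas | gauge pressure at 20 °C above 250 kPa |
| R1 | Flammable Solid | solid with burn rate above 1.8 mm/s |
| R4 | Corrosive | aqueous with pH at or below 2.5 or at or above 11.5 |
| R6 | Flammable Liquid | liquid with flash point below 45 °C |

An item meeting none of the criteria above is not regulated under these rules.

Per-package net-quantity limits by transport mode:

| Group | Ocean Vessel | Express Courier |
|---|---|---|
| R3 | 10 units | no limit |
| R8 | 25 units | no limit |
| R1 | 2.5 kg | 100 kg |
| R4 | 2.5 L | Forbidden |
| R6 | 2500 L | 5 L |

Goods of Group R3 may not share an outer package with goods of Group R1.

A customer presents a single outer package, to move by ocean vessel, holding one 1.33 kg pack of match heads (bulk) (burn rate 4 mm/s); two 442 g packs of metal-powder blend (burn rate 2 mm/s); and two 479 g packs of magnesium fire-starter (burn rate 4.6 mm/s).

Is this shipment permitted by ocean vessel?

No

Match heads (bulk): burn rate 4 mm/s > 1.8 mm/s → Group R1 (Flammable Solid).
The metal-powder blend has burn rate 2 mm/s, which is > 1.8 mm/s, so it is Group R1 (Flammable Solid).
With burn rate 4.6 mm/s (> 1.8 mm/s), the magnesium fire-starter falls in Group R1.
Total Group R1: 1.33 kg + (two 442 g packs = 884 g) + (two 479 g packs = 958 g) = 3.172 kg.
3.172 kg exceeds the ocean vessel limit of 2.5 kg for Group R1.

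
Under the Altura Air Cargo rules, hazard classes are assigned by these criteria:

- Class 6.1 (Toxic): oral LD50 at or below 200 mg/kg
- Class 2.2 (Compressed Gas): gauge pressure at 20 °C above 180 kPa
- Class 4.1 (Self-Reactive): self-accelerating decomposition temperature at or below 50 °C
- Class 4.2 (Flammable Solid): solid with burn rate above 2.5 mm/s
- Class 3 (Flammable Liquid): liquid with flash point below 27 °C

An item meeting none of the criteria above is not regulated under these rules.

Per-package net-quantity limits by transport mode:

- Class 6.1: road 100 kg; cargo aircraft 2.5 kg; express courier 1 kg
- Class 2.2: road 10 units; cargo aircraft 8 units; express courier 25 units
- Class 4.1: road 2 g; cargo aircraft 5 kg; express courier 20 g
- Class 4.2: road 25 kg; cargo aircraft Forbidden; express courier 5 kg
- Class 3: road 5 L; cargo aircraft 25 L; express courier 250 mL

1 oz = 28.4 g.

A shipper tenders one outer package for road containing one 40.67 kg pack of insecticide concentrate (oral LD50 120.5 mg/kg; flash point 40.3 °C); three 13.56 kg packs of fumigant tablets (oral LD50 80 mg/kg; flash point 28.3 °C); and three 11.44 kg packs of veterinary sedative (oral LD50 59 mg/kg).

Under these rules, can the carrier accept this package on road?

Insecticide concentrate: oral LD50 120.5 mg/kg ≤ 200 mg/kg → Class 6.1 (Toxic).
With oral LD50 80 mg/kg (≤ 200 mg/kg), the fumigant tablets fall in Class 6.1.
Oral LD50 59 mg/kg meets the Class 6.1 criterion (Toxic), so the veterinary sedative is Class 6.1.
Total Class 6.1: 40.67 kg + (three 13.56 kg packs = 40.68 kg) + (three 11.44 kg packs = 34.32 kg) = 115.67 kg.
115.67 kg > 100 kg (road limit, Class 6.1) — over the limit.

No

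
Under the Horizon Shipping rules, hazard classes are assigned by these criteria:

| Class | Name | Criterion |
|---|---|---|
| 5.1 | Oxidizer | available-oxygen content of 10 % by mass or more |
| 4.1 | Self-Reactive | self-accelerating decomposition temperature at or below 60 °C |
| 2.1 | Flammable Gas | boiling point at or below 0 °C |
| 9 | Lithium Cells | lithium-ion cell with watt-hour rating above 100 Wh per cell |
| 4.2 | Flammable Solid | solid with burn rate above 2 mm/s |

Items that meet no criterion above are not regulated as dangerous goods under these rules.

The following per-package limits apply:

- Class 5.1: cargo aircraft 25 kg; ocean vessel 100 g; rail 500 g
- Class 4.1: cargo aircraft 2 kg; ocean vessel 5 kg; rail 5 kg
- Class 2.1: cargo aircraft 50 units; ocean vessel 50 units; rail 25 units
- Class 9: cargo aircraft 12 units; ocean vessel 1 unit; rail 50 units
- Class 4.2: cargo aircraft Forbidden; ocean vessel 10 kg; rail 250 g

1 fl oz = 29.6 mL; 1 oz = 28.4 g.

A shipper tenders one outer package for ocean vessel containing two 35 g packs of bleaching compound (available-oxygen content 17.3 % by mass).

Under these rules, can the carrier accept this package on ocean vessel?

Yes

Available-oxygen content 17.3 % by mass meets the Class 5.1 criterion (Oxidizer), so the bleaching compound is Class 5.1.
Class 5.1 quantity: two 35 g packs = 70 g.
70 g is within the ocean vessel limit of 100 g for Class 5.1.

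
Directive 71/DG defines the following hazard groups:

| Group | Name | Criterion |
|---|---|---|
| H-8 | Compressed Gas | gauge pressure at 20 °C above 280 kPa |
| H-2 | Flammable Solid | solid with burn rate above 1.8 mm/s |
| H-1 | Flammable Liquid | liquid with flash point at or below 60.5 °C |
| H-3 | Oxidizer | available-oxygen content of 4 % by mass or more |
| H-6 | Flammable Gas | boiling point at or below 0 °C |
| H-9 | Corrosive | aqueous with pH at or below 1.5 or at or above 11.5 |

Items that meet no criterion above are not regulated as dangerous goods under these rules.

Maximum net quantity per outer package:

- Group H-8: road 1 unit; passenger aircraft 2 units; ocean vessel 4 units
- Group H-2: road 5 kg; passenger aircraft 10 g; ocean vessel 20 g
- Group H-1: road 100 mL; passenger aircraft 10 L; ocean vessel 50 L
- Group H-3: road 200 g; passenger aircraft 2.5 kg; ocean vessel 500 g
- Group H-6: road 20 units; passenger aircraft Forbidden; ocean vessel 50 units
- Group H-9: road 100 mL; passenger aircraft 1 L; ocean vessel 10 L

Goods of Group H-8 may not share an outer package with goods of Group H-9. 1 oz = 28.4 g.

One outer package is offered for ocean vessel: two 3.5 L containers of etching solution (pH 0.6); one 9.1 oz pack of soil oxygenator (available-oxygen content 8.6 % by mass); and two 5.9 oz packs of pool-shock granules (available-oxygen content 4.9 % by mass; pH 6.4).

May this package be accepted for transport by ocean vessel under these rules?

pH 0.6 meets the Group H-9 criterion (Corrosive), so the etching solution is Group H-9.
With available-oxygen content 8.6 % by mass (≥ 4 % by mass), the soil oxygenator falls in Group H-3.
With available-oxygen content 4.9 % by mass (≥ 4 % by mass), the pool-shock granules fall in Group H-3.
Total Group H-3: (one 9.1 oz pack = 258.44 g) + (two 5.9 oz packs = 335.12 g) = 593.56 g.
593.56 g > 500 g (ocean vessel limit, Group H-3) — over the limit.
Group H-9 quantity: two 3.5 L containers = 7 L.
7 L is within the ocean vessel limit of 10 L for Group H-9.
The segregation rule (Group H-8 with Group H-9) does not apply to Group H-3 with Group H-9.

No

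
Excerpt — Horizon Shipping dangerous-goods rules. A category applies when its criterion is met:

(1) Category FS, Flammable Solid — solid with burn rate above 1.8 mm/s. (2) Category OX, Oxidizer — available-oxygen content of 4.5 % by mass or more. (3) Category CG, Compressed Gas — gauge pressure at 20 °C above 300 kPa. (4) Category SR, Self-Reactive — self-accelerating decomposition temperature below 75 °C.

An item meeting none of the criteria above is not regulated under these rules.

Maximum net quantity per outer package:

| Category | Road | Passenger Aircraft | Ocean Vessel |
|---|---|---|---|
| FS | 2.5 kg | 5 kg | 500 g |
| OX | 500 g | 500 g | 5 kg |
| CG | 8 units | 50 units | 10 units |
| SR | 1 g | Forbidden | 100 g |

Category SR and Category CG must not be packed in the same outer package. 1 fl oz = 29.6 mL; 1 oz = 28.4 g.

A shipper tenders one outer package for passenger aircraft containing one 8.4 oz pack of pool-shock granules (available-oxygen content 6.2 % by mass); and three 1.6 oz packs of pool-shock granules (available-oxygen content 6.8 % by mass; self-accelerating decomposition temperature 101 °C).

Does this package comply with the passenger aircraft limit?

Available-oxygen content 6.2 % by mass meets the Category OX criterion (Oxidizer), so the pool-shock granules are Category OX.
The pool-shock granules have available-oxygen content 6.8 % by mass, which is ≥ 4.5 % by mass, so they are Category OX (Oxidizer).
Total Category OX: (one 8.4 oz pack = 238.56 g) + (three 1.6 oz packs = 136.32 g) = 374.88 g.
374.88 g is within the passenger aircraft limit of 500 g for Category OX.

Yes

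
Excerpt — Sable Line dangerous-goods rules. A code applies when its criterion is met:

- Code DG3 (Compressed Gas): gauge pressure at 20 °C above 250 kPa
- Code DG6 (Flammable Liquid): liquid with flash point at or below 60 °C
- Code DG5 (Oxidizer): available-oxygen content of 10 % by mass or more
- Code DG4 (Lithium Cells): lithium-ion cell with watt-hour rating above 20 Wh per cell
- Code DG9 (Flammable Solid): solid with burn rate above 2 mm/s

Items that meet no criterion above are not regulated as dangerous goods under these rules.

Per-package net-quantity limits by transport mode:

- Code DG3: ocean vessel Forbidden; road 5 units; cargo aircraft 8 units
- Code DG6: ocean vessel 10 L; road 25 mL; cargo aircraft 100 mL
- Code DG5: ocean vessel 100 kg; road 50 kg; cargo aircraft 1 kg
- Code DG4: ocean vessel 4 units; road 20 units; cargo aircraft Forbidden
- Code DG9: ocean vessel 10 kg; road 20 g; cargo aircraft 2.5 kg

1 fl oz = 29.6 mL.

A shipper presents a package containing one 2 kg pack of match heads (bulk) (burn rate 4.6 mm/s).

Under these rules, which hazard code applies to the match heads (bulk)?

With burn rate 4.6 mm/s (> 2 mm/s), the match heads (bulk) fall in Code DG9.

Code DG9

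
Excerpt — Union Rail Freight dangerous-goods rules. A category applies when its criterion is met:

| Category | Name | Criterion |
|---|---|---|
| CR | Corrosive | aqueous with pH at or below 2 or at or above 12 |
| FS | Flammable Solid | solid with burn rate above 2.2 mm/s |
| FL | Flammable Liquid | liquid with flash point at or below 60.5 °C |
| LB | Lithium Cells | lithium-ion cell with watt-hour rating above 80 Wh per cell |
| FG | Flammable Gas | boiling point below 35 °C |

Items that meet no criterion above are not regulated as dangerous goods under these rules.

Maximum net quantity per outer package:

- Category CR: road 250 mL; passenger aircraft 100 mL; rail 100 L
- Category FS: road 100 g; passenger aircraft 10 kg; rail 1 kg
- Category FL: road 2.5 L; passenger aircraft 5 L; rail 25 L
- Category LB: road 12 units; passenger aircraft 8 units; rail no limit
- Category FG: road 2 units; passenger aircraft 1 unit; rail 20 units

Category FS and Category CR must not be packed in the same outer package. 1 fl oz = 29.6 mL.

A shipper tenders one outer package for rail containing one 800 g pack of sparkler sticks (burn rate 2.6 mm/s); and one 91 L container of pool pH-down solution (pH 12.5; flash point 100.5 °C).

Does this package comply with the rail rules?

No

With burn rate 2.6 mm/s (> 2.2 mm/s), the sparkler sticks fall in Category FS.
With pH 12.5 (≥ 12), the pool pH-down solution falls in Category CR.
Category FS quantity: 800 g.
That is within the Category FS rail limit of 1 kg.
Category CR quantity: 91 L.
91 L ≤ 100 L (rail limit, Category CR) — within limit.
Category FS and Category CR may not share an outer package.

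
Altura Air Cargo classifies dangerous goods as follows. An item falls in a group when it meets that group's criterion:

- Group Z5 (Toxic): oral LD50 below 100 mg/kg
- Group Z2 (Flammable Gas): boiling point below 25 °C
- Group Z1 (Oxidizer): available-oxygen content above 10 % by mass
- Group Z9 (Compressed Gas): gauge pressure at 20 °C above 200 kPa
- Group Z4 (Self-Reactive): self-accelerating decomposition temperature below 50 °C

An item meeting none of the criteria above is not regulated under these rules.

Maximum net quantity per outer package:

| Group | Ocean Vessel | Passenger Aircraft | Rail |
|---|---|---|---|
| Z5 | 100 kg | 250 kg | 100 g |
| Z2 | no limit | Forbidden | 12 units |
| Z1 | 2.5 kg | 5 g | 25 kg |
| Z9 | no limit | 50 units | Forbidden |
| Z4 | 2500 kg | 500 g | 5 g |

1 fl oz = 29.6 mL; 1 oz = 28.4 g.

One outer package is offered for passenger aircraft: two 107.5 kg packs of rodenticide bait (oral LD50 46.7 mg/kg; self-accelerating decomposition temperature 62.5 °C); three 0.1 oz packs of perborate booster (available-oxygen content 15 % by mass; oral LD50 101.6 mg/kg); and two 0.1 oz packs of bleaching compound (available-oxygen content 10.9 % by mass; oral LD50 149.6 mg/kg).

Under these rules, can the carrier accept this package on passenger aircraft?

No

Oral LD50 46.7 mg/kg meets the Group Z5 criterion (Toxic), so the rodenticide bait is Group Z5.
Available-oxygen content 15 % by mass meets the Group Z1 criterion (Oxidizer), so the perborate booster is Group Z1.
The bleaching compound has available-oxygen content 10.9 % by mass, which is > 10 % by mass, so it is Group Z1 (Oxidizer).
Group Z1 net quantity: (three 0.1 oz packs = 8.52 g) + (two 0.1 oz packs = 5.68 g) = 14.2 g.
14.2 g exceeds the passenger aircraft limit of 5 g for Group Z1.
Group Z5 quantity: two 107.5 kg packs = 215 kg.
That is within the Group Z5 passenger aircraft limit of 250 kg.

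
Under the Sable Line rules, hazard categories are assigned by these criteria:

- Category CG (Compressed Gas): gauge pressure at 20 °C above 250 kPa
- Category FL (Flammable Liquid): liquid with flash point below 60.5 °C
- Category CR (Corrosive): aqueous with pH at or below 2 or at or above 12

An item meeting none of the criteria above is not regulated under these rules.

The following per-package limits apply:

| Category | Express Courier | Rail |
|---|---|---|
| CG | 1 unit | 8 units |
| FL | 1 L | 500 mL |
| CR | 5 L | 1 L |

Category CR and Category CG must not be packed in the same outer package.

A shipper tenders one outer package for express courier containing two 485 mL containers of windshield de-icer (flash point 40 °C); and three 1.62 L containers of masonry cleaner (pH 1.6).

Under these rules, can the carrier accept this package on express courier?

The windshield de-icer has flash point 40 °C, which is < 60.5 °C, so it is Category FL (Flammable Liquid).
Masonry cleaner: pH 1.6 ≤ 2 → Category CR (Corrosive).
Category CR quantity: three 1.62 L containers = 4.86 L.
That is within the Category CR express courier limit of 5 L.
Category FL quantity: two 485 mL containers = 970 mL.
That is within the Category FL express courier limit of 1 L.
The segregation rule (Category CR with Category CG) does not apply to Category CR with Category FL.
Every hazard category is within its express courier limit and no segregation rule is violated.

Yes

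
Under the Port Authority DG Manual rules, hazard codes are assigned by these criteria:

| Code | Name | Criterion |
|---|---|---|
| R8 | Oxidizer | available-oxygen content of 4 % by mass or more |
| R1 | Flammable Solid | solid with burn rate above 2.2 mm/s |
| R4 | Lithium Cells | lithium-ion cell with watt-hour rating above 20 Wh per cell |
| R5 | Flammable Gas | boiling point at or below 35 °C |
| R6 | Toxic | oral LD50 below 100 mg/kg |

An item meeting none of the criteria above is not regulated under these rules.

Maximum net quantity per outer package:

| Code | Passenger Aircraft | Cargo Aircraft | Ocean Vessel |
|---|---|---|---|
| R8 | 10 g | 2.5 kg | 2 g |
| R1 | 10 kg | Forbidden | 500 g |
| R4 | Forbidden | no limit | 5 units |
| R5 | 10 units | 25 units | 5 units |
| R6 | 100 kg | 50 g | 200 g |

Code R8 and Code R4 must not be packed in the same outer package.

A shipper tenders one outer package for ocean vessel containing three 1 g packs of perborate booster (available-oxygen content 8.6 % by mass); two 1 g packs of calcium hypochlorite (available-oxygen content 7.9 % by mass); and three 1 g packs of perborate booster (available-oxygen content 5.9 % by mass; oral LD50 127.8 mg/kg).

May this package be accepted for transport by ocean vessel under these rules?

With available-oxygen content 8.6 % by mass (≥ 4 % by mass), the perborate booster falls in Code R8.
Calcium hypochlorite: available-oxygen content 7.9 % by mass ≥ 4 % by mass → Code R8 (Oxidizer).
The perborate booster has available-oxygen content 5.9 % by mass, which is ≥ 4 % by mass, so it is Code R8 (Oxidizer).
Code R8 net quantity: (three 1 g packs = 3 g) + (two 1 g packs = 2 g) + (three 1 g packs = 3 g) = 8 g.
8 g > 2 g (ocean vessel limit, Code R8) — over the limit.

No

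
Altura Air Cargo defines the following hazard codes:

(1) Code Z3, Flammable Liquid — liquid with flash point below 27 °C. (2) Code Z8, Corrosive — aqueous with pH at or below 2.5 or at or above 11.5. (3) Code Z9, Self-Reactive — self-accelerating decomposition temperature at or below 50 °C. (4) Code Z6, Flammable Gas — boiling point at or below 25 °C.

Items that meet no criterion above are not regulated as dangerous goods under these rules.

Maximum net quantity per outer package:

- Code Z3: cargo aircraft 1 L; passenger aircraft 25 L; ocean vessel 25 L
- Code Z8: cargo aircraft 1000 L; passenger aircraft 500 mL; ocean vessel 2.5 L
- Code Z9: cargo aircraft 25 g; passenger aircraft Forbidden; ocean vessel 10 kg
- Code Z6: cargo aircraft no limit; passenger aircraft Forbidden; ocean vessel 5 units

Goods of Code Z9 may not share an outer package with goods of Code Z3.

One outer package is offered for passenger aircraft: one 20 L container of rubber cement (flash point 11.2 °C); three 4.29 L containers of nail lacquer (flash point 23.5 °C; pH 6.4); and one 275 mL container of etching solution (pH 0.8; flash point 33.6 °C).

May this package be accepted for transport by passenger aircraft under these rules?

No

Flash point 11.2 °C meets the Code Z3 criterion (Flammable Liquid), so the rubber cement is Code Z3.
With flash point 23.5 °C (< 27 °C), the nail lacquer falls in Code Z3.
Etching solution: pH 0.8 ≤ 2.5 → Code Z8 (Corrosive).
Code Z3 net quantity: 20 L + (three 4.29 L containers = 12.87 L) = 32.87 L.
32.87 L exceeds the passenger aircraft limit of 25 L for Code Z3.
Code Z8 quantity: 275 mL.
275 mL is within the passenger aircraft limit of 500 mL for Code Z8.
The segregation rule (Code Z9 with Code Z3) does not apply to Code Z3 with Code Z8.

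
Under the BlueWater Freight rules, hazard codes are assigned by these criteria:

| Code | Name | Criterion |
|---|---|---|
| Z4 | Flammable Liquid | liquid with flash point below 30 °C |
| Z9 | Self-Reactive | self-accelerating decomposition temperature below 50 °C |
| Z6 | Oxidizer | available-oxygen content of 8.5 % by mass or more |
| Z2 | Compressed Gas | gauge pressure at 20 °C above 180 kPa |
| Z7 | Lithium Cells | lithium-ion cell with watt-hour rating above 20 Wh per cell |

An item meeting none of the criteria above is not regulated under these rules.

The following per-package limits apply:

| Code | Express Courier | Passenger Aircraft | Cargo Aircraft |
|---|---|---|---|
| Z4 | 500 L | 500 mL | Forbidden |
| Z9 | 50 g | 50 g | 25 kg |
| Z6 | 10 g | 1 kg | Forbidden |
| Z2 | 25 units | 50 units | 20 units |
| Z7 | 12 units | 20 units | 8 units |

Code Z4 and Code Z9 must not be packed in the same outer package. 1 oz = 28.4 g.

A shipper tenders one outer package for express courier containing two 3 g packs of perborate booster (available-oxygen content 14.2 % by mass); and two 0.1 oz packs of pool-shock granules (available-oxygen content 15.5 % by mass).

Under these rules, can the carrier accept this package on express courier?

Perborate booster: available-oxygen content 14.2 % by mass ≥ 8.5 % by mass → Code Z6 (Oxidizer).
With available-oxygen content 15.5 % by mass (≥ 8.5 % by mass), the pool-shock granules fall in Code Z6.
Total Code Z6: (two 3 g packs = 6 g) + (two 0.1 oz packs = 5.68 g) = 11.68 g.
That exceeds the Code Z6 express courier limit of 10 g.

No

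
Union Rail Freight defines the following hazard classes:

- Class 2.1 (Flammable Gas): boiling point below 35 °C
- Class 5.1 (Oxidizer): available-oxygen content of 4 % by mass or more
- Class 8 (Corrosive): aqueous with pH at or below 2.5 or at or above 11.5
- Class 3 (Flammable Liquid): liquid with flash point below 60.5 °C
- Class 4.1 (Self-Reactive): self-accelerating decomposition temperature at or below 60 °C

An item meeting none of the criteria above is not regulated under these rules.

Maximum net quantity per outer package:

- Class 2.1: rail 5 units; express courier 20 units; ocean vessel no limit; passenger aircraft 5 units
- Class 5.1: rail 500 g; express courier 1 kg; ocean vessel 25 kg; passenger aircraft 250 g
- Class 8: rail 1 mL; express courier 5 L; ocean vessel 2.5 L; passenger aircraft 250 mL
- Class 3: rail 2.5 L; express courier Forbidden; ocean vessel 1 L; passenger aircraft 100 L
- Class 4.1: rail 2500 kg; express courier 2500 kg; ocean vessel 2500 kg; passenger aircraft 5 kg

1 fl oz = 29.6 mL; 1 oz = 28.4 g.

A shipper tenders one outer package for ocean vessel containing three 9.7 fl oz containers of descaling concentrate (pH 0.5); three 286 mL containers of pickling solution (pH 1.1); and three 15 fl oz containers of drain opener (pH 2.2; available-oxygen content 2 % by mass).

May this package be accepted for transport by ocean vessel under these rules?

Descaling concentrate: pH 0.5 ≤ 2.5 → Class 8 (Corrosive).
With pH 1.1 (≤ 2.5), the pickling solution falls in Class 8.
pH 2.2 meets the Class 8 criterion (Corrosive), so the drain opener is Class 8.
Class 8 net quantity: (three 9.7 fl oz containers = 861.36 mL) + (three 286 mL containers = 858 mL) + (three 15 fl oz containers = 1.332 L) = 3051.36 mL.
That exceeds the Class 8 ocean vessel limit of 2.5 L.

No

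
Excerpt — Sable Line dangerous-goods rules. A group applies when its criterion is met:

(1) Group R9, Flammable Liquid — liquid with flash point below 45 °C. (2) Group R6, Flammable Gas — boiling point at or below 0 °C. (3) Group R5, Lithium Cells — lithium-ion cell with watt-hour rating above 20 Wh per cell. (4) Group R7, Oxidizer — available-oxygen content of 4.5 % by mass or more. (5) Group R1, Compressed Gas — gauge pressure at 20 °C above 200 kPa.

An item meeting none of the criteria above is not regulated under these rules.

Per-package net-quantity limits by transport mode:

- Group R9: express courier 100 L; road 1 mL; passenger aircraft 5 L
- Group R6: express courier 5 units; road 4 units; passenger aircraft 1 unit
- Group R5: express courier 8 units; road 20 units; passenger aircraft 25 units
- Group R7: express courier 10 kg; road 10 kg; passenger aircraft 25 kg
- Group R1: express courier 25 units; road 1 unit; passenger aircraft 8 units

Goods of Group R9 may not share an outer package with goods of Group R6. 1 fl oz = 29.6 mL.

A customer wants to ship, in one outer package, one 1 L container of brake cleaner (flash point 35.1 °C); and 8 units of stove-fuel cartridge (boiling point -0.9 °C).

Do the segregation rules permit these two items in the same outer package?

Flash point 35.1 °C meets the Group R9 criterion (Flammable Liquid), so the brake cleaner is Group R9.
Boiling point -0.9 °C meets the Group R6 criterion (Flammable Gas), so the stove-fuel cartridge is Group R6.
Group R9 and Group R6 may not share an outer package.

No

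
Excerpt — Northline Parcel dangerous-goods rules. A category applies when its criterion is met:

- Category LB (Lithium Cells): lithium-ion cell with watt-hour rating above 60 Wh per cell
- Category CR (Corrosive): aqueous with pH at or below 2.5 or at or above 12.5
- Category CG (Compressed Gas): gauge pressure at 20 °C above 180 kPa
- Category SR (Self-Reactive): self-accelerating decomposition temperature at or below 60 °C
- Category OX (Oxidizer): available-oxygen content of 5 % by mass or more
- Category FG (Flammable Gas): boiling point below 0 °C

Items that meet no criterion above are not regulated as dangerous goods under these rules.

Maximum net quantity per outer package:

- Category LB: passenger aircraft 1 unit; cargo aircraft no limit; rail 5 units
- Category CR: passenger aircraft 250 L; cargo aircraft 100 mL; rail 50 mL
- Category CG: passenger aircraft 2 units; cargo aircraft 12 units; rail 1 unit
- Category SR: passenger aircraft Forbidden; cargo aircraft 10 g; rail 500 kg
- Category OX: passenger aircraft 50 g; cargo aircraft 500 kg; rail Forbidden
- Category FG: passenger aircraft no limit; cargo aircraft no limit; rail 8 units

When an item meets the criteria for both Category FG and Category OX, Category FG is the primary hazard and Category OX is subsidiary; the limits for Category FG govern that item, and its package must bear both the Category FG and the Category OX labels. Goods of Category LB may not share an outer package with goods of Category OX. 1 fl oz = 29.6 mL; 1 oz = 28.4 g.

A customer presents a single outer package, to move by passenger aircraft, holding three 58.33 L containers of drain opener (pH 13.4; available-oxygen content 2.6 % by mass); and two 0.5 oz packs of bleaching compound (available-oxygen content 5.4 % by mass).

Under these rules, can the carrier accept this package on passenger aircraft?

Drain opener: pH 13.4 ≥ 12.5 → Category CR (Corrosive).
The bleaching compound has available-oxygen content 5.4 % by mass, which is ≥ 5 % by mass, so it is Category OX (Oxidizer).
Category CR quantity: three 58.33 L containers = 174.99 L.
174.99 L is within the passenger aircraft limit of 250 L for Category CR.
Category OX quantity: two 0.5 oz packs = 28.4 g.
28.4 g ≤ 50 g (passenger aircraft limit, Category OX) — within limit.
The segregation rule (Category LB with Category OX) does not apply to Category CR with Category OX.
Every hazard category is within its passenger aircraft limit and no segregation rule is violated.

Yes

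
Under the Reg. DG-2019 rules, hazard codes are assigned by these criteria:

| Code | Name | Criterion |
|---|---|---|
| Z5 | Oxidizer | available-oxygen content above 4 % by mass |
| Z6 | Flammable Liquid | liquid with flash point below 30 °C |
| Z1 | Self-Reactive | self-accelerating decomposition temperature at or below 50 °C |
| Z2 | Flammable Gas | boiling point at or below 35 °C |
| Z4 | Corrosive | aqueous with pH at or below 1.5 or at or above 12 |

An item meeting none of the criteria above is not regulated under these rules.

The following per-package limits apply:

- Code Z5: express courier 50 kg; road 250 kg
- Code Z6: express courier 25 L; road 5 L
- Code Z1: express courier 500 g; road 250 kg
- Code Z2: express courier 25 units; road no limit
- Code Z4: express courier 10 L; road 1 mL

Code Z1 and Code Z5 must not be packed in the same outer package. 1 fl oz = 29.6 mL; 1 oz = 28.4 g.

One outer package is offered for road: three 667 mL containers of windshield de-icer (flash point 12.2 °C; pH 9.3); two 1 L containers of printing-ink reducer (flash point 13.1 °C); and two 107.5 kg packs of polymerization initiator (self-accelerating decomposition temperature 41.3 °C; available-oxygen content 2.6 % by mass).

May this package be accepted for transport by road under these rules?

Yes

Flash point 12.2 °C meets the Code Z6 criterion (Flammable Liquid), so the windshield de-icer is Code Z6.
Printing-ink reducer: flash point 13.1 °C < 30 °C → Code Z6 (Flammable Liquid).
Self-accelerating decomposition temperature 41.3 °C meets the Code Z1 criterion (Self-Reactive), so the polymerization initiator is Code Z1.
Code Z1 quantity: two 107.5 kg packs = 215 kg.
That is within the Code Z1 road limit of 250 kg.
Code Z6 net quantity: (three 667 mL containers = 2.001 L) + (two 1 L containers = 2 L) = 4.001 L.
4.001 L is within the road limit of 5 L for Code Z6.
The segregation rule (Code Z1 with Code Z5) does not apply to Code Z1 with Code Z6.
Every hazard code is within its road limit and no segregation rule is violated.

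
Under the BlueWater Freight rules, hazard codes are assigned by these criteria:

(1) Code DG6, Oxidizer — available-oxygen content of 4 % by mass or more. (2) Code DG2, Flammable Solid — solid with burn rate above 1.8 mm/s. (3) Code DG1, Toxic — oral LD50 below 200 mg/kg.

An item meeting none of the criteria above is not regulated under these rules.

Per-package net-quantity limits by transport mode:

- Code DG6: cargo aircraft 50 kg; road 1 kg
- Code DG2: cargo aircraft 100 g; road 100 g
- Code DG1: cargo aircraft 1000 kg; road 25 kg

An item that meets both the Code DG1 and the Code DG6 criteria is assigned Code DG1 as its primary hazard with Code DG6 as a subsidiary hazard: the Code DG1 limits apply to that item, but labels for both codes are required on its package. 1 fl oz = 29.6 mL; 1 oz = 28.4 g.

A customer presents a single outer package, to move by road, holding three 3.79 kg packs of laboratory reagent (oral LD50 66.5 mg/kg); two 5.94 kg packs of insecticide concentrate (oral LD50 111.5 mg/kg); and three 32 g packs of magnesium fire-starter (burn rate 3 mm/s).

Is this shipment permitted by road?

With oral LD50 66.5 mg/kg (< 200 mg/kg), the laboratory reagent falls in Code DG1.
Oral LD50 111.5 mg/kg meets the Code DG1 criterion (Toxic), so the insecticide concentrate is Code DG1.
The magnesium fire-starter has burn rate 3 mm/s, which is > 1.8 mm/s, so it is Code DG2 (Flammable Solid).
Total Code DG1: (three 3.79 kg packs = 11.37 kg) + (two 5.94 kg packs = 11.88 kg) = 23.25 kg.
23.25 kg ≤ 25 kg (road limit, Code DG1) — within limit.
Code DG2 quantity: three 32 g packs = 96 g.
96 g ≤ 100 g (road limit, Code DG2) — within limit.
Every hazard code is within its road limit and no segregation rule is violated.

Yes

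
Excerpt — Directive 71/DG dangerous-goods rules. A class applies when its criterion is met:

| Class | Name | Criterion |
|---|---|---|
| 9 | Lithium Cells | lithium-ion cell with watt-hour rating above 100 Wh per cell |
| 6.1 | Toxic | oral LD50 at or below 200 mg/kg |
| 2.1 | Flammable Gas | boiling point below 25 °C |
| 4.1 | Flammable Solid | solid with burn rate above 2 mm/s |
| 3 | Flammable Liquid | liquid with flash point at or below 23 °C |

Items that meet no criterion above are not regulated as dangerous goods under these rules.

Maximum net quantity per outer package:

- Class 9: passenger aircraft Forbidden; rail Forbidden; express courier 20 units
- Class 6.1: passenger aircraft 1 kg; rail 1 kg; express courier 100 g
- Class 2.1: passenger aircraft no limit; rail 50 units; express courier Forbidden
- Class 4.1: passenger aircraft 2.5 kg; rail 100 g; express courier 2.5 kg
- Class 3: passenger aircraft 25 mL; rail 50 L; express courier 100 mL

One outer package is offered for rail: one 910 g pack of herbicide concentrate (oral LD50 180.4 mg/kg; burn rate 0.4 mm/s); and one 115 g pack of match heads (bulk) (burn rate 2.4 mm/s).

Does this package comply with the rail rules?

With oral LD50 180.4 mg/kg (≤ 200 mg/kg), the herbicide concentrate falls in Class 6.1.
With burn rate 2.4 mm/s (> 2 mm/s), the match heads (bulk) fall in Class 4.1.
Class 4.1 quantity: 115 g.
That exceeds the Class 4.1 rail limit of 100 g.
Class 6.1 quantity: 910 g.
910 g is within the rail limit of 1 kg for Class 6.1.

No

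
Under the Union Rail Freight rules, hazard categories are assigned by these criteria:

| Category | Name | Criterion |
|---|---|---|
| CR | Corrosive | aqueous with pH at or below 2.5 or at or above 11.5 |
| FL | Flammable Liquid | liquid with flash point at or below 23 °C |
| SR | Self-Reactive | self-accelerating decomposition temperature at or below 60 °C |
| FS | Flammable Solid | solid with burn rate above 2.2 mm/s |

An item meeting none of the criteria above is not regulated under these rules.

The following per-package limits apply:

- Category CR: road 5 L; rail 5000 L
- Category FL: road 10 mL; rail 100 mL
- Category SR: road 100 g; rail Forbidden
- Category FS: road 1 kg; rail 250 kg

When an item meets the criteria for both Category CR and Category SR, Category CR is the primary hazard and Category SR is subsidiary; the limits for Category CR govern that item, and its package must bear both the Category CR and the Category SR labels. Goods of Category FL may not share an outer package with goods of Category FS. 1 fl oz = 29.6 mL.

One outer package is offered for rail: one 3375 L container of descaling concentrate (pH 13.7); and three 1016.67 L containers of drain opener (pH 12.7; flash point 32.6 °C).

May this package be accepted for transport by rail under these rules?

The descaling concentrate has pH 13.7, which is ≥ 11.5, so it is Category CR (Corrosive).
Drain opener: pH 12.7 ≥ 11.5 → Category CR (Corrosive).
Category CR net quantity: 3375 L + (three 1016.67 L containers = 3050.01 L) = 6425.01 L.
That exceeds the Category CR rail limit of 5000 L.

No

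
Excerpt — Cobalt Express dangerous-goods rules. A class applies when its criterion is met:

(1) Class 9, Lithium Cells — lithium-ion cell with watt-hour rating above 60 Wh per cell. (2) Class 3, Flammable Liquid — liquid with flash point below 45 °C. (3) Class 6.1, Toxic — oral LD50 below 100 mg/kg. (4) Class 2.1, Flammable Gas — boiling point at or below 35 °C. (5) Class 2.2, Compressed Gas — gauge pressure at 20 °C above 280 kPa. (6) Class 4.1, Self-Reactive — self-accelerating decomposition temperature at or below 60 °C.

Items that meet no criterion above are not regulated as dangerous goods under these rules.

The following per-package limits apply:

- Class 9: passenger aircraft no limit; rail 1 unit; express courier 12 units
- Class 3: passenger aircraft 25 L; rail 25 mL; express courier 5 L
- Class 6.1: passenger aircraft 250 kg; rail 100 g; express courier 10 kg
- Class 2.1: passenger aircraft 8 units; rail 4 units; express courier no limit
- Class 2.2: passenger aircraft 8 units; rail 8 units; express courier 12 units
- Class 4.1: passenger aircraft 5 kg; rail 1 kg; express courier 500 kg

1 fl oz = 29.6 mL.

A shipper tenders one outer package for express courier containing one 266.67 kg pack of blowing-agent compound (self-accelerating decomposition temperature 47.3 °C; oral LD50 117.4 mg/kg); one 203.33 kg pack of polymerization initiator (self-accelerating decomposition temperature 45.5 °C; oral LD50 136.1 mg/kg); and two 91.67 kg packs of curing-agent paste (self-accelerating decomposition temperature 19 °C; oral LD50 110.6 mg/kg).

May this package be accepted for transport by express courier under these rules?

No

The blowing-agent compound has self-accelerating decomposition temperature 47.3 °C, which is ≤ 60 °C, so it is Class 4.1 (Self-Reactive).
The polymerization initiator has self-accelerating decomposition temperature 45.5 °C, which is ≤ 60 °C, so it is Class 4.1 (Self-Reactive).
The curing-agent paste has self-accelerating decomposition temperature 19 °C, which is ≤ 60 °C, so it is Class 4.1 (Self-Reactive).
Total Class 4.1: 266.67 kg + 203.33 kg + (two 91.67 kg packs = 183.34 kg) = 653.34 kg.
653.34 kg > 500 kg (express courier limit, Class 4.1) — over the limit.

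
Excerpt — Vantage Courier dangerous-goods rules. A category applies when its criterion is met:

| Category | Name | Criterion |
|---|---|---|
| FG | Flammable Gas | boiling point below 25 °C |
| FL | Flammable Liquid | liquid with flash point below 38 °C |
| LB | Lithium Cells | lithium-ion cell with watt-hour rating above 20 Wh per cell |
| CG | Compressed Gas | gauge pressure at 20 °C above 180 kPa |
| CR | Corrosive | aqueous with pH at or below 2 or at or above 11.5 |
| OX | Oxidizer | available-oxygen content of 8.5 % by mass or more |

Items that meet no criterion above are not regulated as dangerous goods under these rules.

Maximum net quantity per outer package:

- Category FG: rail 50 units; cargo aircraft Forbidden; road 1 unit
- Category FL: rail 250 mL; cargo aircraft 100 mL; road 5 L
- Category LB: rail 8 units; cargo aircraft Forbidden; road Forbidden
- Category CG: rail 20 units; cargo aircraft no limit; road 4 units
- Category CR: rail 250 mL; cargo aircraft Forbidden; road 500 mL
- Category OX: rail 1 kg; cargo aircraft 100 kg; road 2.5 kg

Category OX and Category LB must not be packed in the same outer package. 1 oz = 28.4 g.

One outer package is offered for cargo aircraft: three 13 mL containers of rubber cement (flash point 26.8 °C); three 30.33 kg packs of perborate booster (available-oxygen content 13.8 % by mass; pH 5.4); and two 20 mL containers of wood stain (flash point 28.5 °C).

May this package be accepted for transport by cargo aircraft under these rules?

Rubber cement: flash point 26.8 °C < 38 °C → Category FL (Flammable Liquid).
The perborate booster has available-oxygen content 13.8 % by mass, which is ≥ 8.5 % by mass, so it is Category OX (Oxidizer).
Flash point 28.5 °C meets the Category FL criterion (Flammable Liquid), so the wood stain is Category FL.
Category OX quantity: three 30.33 kg packs = 90.99 kg.
90.99 kg ≤ 100 kg (cargo aircraft limit, Category OX) — within limit.
Category FL net quantity: (three 13 mL containers = 39 mL) + (two 20 mL containers = 40 mL) = 79 mL.
79 mL is within the cargo aircraft limit of 100 mL for Category FL.
The segregation rule (Category OX with Category LB) does not apply to Category OX with Category FL.
Every hazard category is within its cargo aircraft limit and no segregation rule is violated.

Yes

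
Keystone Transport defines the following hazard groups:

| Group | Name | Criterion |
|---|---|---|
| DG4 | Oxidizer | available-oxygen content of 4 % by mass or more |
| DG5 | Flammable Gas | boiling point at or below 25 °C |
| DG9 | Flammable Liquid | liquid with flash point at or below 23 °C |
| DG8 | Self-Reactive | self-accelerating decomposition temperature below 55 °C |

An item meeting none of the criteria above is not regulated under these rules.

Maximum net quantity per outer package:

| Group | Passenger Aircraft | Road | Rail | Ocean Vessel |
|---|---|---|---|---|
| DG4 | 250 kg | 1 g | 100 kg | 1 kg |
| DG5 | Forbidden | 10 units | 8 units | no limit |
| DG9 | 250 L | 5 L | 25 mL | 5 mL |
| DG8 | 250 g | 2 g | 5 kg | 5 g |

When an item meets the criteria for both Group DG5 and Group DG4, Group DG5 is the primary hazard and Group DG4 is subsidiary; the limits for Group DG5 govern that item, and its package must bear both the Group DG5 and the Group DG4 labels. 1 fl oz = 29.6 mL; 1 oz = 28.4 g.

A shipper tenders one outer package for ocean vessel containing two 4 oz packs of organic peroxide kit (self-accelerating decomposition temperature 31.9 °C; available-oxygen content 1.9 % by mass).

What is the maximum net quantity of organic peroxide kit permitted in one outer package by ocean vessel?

With self-accelerating decomposition temperature 31.9 °C (< 55 °C), the organic peroxide kit falls in Group DG8.
The ocean vessel limit for Group DG8 is 5 g.

5 g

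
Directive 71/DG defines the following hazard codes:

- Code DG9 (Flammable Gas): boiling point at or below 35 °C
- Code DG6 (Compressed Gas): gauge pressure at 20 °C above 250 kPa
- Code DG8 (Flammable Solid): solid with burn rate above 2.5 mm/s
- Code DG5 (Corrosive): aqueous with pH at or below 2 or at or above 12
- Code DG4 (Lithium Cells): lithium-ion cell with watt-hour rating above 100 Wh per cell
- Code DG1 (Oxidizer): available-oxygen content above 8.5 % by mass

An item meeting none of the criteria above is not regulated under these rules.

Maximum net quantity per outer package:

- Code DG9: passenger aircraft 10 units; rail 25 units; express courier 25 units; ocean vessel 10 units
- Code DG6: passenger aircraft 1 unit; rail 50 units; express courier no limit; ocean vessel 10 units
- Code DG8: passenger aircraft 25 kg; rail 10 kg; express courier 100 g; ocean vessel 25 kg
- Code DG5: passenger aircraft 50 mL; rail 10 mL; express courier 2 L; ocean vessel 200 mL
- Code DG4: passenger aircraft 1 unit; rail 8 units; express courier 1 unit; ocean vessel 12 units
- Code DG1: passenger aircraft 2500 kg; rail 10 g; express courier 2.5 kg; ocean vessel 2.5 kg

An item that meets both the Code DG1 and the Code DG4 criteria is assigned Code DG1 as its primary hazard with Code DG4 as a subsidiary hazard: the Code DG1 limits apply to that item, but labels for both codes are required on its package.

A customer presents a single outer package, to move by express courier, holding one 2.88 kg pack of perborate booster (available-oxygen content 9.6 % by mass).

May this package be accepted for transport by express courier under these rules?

No

Available-oxygen content 9.6 % by mass meets the Code DG1 criterion (Oxidizer), so the perborate booster is Code DG1.
Code DG1 quantity: 2.88 kg.
2.88 kg > 2.5 kg (express courier limit, Code DG1) — over the limit.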